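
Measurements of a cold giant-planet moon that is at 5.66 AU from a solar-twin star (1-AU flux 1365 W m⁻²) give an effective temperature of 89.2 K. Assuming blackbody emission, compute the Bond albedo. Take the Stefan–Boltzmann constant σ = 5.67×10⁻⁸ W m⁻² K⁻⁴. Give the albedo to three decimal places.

By the inverse-square law, S = 1365/5.66² = 42.61 W m⁻².
Rearranging the radiative balance, α = 1 − 4σT⁴/S.
4σT⁴ = 4·5.67×10⁻⁸·(89.2)⁴ = 14.36 W m⁻².
Hence α = 1 − 14.36/42.61 = 0.6630.

0.663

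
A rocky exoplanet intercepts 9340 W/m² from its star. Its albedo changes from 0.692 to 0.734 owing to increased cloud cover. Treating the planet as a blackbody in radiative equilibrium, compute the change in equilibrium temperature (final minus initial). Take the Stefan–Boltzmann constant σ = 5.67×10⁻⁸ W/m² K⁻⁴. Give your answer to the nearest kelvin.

Before: T₁ = [9340·0.308/(4σ)]^(1/4) = 335.6 K.
With α = 0.734, T₂ = 323.5 K.
Change: 323.5 − 335.6 = -12.08 K.

-12 K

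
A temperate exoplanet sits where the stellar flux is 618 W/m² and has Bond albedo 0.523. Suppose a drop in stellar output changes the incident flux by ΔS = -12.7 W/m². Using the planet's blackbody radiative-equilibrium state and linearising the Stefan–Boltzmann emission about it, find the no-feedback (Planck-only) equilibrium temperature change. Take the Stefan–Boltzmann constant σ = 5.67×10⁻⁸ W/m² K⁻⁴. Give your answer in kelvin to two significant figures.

Reference equilibrium: T_e = [S(1−α)/(4σ)]^(1/4) = 189.9 K.
Only a fraction (1−α) is absorbed and it's spread over 4πR², so ΔF = (1−α)ΔS/4 = -1.514 W/m².
Planck response: λ_P = 4σT_e³ = 4·5.67×10⁻⁸·(189.9)³ = 1.553 W/m²/K.
ΔT₀ = ΔF/λ_P = -1.514/1.553 = -0.975 K.

-0.98 kelvin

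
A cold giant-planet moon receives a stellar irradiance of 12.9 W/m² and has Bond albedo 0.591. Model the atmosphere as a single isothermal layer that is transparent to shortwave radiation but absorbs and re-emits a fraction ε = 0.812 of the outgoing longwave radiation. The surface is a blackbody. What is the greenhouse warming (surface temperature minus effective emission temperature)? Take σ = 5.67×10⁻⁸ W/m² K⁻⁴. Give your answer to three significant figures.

9.66 kelvin

The planet radiates to space at T_e = [S(1−α)/(4σ)]^(1/4) = 69.45 K.
For a single slab of emissivity ε, T_s⁴ = 2T_e⁴/(2−ε); thus T_s = 69.45·(1.684)^(1/4) = 79.11 K.
T_s − T_e = 79.11 − 69.45 = 9.659 K.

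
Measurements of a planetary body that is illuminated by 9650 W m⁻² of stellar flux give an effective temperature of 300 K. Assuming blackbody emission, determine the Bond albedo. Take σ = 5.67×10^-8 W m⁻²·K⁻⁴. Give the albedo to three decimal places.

0.810

Rearranging the radiative balance, α = 1 − 4σT⁴/S.
4σT⁴ = 4·5.67×10⁻⁸·(300)⁴ = 1837 W m⁻².
1−α = 1837/9650 = 0.1904, so α = 0.8096.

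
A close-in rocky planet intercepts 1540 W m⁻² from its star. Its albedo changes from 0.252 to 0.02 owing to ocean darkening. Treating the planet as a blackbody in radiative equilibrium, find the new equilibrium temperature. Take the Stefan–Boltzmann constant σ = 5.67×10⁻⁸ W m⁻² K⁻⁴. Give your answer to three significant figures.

New equilibrium: T₂ = [(1−0.02)·1540/(4σ)]^(1/4) = 285.6 K.

286 K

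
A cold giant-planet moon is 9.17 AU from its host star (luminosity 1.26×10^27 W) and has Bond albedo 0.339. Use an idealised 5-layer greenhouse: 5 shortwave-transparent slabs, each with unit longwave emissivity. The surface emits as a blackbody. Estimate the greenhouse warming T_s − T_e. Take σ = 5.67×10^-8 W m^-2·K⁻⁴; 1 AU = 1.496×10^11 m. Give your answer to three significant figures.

63.1 K

Orbital distance: d = 9.17 AU = 1.372×10^12 m.
Spreading L over a sphere of radius d: S = 1.26×10^27/(4π·1.37×10^12²) = 53.28 W m^-2.
The effective emission temperature is T_e = [S(1−α)/(4σ)]^¼ = 111.6 K.
T_s = (N+1)^(1/4)·T_e = 174.7 K.
So the greenhouse effect raises the surface by 174.7 − 111.6 = 63.08 K.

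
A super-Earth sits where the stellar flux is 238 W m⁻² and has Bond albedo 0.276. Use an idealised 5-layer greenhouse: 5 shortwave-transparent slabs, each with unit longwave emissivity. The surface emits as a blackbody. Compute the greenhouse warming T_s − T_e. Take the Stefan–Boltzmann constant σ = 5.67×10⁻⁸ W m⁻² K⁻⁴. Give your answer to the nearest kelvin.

Top-of-atmosphere balance: σT_e⁴ = S(1−α)/4 = 43.08 W m⁻² → T_e = 166.0 K.
T_s = (N+1)^(1/4)·T_e = 259.8 K.
Warming: T_s − T_e = 93.82 K.

94 K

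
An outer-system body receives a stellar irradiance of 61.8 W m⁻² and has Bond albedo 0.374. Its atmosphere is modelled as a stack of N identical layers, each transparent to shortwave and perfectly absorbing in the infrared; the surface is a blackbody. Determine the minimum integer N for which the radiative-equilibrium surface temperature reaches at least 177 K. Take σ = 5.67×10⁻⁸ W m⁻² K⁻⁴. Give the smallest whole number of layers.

5

The effective emission temperature is T_e = [S(1−α)/(4σ)]^¼ = 114.3 K.
Need (N+1)T_e⁴ ≥ T_s⁴, i.e. N+1 ≥ (177/114.3)⁴ = 5.754.
The minimum whole number is N = 5.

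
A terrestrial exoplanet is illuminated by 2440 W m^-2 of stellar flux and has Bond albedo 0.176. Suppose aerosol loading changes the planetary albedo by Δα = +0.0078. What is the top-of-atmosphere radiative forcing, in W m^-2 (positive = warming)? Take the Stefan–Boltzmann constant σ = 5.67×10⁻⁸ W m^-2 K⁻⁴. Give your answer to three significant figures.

The change in absorbed flux is Δ[S(1−α)/4] = −SΔα/4 = -4.758 W m^-2.

-4.76 W m^-2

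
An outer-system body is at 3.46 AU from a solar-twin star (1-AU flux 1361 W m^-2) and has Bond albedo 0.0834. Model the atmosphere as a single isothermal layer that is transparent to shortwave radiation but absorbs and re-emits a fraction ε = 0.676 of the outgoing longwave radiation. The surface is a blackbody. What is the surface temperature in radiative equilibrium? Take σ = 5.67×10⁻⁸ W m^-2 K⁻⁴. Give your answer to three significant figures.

162 K

Irradiance scales as 1/d², so S = 1361 W m^-2 × (1/3.46)² = 113.7 W m^-2.
At the top of the atmosphere, σT_e⁴ = S(1−α)/4 = 26.05 W m^-2, giving T_e = 146.4 K.
The surface balance (absorbed SW + ε·downward IR = σT_s⁴) with T_a⁴ = T_s⁴/2 reduces to T_s = T_e·[2/(2−ε)]^¼ = 162.3 K.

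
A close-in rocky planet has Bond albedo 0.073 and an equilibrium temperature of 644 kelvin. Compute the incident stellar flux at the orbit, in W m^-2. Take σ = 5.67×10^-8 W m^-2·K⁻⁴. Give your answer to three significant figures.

42100 W m^-2

Invert the energy balance for S: S = 4σT⁴/(1−α).
The emitted flux is σT⁴ = 9753 W m^-2.
S = 4·9753/0.927 = 42080 W m^-2.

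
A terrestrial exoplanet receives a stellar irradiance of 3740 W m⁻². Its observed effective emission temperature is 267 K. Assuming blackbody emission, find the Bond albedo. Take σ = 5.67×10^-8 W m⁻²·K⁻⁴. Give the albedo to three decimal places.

Energy balance: S(1−α)/4 = σT⁴, so 1−α = 4σT⁴/S.
4σT⁴ = 4·5.67×10⁻⁸·(267)⁴ = 1153 W m⁻².
1−α = 1153/3740 = 0.3082, so α = 0.6918.

0.692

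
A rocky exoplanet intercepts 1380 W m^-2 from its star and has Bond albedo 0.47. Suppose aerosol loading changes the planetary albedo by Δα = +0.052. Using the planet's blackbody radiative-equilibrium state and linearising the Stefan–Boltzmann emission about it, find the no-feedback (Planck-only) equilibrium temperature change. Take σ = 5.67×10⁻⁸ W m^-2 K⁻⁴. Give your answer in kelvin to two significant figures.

Unperturbed T_e = [1380·(1−0.47)/(4σ)]^¼ = 238.3 K.
ΔF = −(S/4)Δα = −(1380/4)×(+0.052) = -17.94 W m^-2.
Linearising σT⁴ gives d(σT⁴)/dT = 4σT_e³ = 3.069 W m^-2 per K.
ΔT₀ = ΔF/λ_P = -17.94/3.069 = -5.85 K.

-5.8 kelvin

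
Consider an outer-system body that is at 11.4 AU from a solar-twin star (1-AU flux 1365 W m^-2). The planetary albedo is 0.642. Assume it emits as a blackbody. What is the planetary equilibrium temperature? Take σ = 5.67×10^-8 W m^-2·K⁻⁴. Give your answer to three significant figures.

63.8 kelvin

Irradiance scales as 1/d², so S = 1365 W m^-2 × (1/11.4)² = 10.50 W m^-2.
Absorbed flux (global mean): S(1−α)/4 = 10.50·0.358/4 = 0.9400 W m^-2.
Set σT⁴ = 0.9400 → T = (0.9400/σ)^(1/4) = 63.81 K.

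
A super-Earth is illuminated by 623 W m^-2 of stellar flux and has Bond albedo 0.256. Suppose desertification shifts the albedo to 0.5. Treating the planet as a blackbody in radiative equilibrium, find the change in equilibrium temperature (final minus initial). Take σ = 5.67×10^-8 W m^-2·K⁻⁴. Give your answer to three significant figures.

Before: T₁ = [623.0·0.744/(4σ)]^(1/4) = 212.6 K.
Final:   T₂ = [S(1−0.5)/(4σ)]^(1/4) = 192.5 K.
ΔT = T₂ − T₁ = -20.11 K.

-20.1 K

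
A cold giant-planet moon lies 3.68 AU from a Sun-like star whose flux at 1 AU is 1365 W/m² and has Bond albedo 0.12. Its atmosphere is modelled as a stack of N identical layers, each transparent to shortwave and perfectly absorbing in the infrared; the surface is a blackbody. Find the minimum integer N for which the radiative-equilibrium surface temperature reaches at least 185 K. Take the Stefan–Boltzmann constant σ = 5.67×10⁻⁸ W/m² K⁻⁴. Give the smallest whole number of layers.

By the inverse-square law, S = 1365/3.68² = 100.8 W/m².
Top-of-atmosphere balance: σT_e⁴ = S(1−α)/4 = 22.17 W/m² → T_e = 140.6 K.
Since T_s⁴ = (N+1)T_e⁴, we need N ≥ (T_s/T_e)⁴ − 1 = 1.995.
Rounding up, N = 2.

2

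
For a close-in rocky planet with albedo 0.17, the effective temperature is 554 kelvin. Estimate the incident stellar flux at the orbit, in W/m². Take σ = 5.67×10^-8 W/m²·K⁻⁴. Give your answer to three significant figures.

25700 W/m²

From S(1−α)/4 = σT⁴: S = 4σT⁴/(1−α).
σT⁴ = 5.67×10⁻⁸·(554)⁴ = 5341 W/m².
S = 4·5341/0.83 = 25740 W/m².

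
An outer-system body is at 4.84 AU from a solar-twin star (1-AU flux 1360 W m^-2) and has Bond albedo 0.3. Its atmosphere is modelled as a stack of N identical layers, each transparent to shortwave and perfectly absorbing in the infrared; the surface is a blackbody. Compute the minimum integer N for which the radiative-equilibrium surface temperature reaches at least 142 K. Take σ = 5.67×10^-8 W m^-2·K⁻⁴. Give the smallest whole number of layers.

By the inverse-square law, S = 1360/4.84² = 58.06 W m^-2.
OLR = S(1−α)/4 = 10.16 W m^-2; the top layer radiates at T_e = 115.7 K.
T_s = (N+1)^(1/4)·T_e ≥ 142 K requires N+1 ≥ (T_s/T_e)⁴ = (142/115.7)⁴ = 2.269.
The minimum whole number is N = 2.

2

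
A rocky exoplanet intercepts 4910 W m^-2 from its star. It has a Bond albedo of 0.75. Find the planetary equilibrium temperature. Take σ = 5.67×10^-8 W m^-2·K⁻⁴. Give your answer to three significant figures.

271 K

Absorbed flux (global mean): S(1−α)/4 = 4910·0.25/4 = 306.9 W m^-2.
Set σT⁴ = 306.9 → T = (306.9/σ)^(1/4) = 271.2 K.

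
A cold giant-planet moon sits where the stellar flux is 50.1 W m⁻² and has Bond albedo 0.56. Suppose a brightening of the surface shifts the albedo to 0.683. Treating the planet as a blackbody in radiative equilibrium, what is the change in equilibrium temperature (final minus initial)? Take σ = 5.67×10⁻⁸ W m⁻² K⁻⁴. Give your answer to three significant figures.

With α = 0.56, T₁ = 99.29 K.
After:  T₂ = [50.10·0.317/(4σ)]^(1/4) = 91.48 K.
Change: 91.48 − 99.29 = -7.814 K.

-7.81 kelvin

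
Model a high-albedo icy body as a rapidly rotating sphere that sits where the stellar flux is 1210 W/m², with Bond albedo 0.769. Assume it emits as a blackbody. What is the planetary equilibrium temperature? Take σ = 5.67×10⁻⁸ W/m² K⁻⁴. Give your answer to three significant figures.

187 kelvin

Absorbed flux (global mean): S(1−α)/4 = 1210·0.231/4 = 69.88 W/m².
In equilibrium σT⁴ equals this, so T = 187.4 K.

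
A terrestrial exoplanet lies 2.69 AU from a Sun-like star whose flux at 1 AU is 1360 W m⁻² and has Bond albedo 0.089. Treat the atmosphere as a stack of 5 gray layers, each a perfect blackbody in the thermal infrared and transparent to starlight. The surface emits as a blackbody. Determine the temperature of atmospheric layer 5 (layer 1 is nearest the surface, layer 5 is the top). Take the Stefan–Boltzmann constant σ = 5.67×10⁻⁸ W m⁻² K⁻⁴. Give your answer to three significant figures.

166 kelvin

Irradiance scales as 1/d², so S = 1360 W m⁻² × (1/2.69)² = 187.9 W m⁻².
OLR = S(1−α)/4 = 42.80 W m⁻²; the top layer radiates at T_e = 165.8 K.
Each opaque layer satisfies 2T_j⁴ = T_{j−1}⁴ + T_{j+1}⁴, giving T_k⁴ = (N+1−k)T_e⁴.
With k = 5: T_5 = (5+1−5)^¼·165.8 K = 165.8 K.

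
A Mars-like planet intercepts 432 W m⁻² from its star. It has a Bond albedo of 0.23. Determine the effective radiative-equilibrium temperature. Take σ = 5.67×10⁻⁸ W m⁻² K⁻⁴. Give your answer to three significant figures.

196 kelvin

The planet absorbs (1−α)S over its disc πR² and re-emits over 4πR², so the mean absorbed flux is (1−0.23)·432.0/4 = 83.16 W m⁻².
Balancing against σT⁴: T = (83.16/5.67×10⁻⁸)^(1/4) = 195.7 K.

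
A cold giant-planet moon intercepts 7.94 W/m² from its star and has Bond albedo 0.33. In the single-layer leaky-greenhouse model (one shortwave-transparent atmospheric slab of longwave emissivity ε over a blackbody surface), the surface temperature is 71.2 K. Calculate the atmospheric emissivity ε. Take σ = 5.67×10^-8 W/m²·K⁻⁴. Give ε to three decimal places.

0.175

Effective temperature: T_e = [S(1−α)/(4σ)]^(1/4) = 69.59 K.
T_s⁴ = T_e⁴·2/(2−ε) → ε = 2 − 2(T_e/T_s)⁴ = 2 − 2·(69.59/71.2)⁴ = 0.1746.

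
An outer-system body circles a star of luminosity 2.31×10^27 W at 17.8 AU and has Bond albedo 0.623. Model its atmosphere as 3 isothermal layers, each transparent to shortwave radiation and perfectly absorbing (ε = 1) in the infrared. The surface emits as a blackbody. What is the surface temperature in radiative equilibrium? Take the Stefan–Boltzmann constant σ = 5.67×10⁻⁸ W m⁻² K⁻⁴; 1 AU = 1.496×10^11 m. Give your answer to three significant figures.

Orbital distance: d = 17.8 AU = 2.663×10^12 m.
Flux at the orbit: S = L/(4πd²) = 2.31×10^27/(4π·(2.66×10^12)²) = 25.92 W m⁻².
OLR = S(1−α)/4 = 2.443 W m⁻²; the top layer radiates at T_e = 81.02 K.
Layer-by-layer balance gives σT_s⁴ = (N+1)σT_e⁴, so T_s = 4^¼·81.02 = 114.6 K.

115 K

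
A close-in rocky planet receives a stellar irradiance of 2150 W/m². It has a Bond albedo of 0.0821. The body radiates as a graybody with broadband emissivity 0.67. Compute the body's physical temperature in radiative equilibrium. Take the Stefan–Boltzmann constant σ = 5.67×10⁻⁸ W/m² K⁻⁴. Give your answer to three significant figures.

The planet absorbs (1−α)S over its disc πR² and re-emits over 4πR², so the mean absorbed flux is (1−0.0821)·2150/4 = 493.4 W/m².
Radiative balance εσT⁴ = 493.4 gives T = [493.4/(0.67·σ)]^(1/4) = 337.6 K.

338 kelvin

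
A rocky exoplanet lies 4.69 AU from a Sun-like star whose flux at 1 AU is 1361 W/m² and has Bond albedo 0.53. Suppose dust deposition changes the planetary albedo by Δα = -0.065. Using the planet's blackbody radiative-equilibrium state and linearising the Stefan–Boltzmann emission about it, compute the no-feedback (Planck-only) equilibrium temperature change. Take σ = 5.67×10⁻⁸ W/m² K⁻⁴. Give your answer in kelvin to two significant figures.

3.7 K

By the inverse-square law, S = 1361/4.69² = 61.87 W/m².
Unperturbed T_e = [61.87·(1−0.53)/(4σ)]^¼ = 106.4 K.
ΔF = −(S/4)Δα = −(61.87/4)×(-0.065) = 1.005 W/m².
Linearising σT⁴ gives d(σT⁴)/dT = 4σT_e³ = 0.2733 W/m² per K.
ΔT₀ = ΔF/λ_P = 1.005/0.2733 = 3.68 K.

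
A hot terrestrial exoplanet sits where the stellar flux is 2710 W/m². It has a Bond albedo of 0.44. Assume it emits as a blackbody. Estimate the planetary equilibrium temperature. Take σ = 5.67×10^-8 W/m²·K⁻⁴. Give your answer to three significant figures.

286 K

The planet absorbs (1−α)S over its disc πR² and re-emits over 4πR², so the mean absorbed flux is (1−0.44)·2710/4 = 379.4 W/m².
Set σT⁴ = 379.4 → T = (379.4/σ)^(1/4) = 286.0 K.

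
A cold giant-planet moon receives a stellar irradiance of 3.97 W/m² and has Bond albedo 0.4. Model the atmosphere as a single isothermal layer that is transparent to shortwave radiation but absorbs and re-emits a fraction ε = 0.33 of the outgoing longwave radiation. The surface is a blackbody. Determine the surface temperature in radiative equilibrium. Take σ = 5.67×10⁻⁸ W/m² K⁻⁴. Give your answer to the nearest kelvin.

At the top of the atmosphere, σT_e⁴ = S(1−α)/4 = 0.5955 W/m², giving T_e = 56.93 K.
For a single slab of emissivity ε, T_s⁴ = 2T_e⁴/(2−ε); thus T_s = 56.93·(1.198)^(1/4) = 59.55 K.

60 K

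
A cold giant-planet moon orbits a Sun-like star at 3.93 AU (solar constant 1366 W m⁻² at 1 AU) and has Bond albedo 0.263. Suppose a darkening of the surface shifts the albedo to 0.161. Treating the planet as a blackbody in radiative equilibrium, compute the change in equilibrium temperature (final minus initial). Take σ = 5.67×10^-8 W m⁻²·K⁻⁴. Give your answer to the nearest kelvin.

Irradiance scales as 1/d², so S = 1366 W m⁻² × (1/3.93)² = 88.44 W m⁻².
With α = 0.263, T₁ = 130.2 K.
Final:   T₂ = [S(1−0.161)/(4σ)]^(1/4) = 134.5 K.
ΔT = T₂ − T₁ = 4.288 K.

4 K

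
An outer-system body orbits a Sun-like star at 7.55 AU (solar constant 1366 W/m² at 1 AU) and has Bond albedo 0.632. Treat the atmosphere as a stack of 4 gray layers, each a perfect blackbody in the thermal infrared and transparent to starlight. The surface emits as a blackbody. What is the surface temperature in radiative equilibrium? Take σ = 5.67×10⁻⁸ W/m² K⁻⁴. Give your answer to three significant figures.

Irradiance scales as 1/d², so S = 1366 W/m² × (1/7.55)² = 23.96 W/m².
OLR = S(1−α)/4 = 2.205 W/m²; the top layer radiates at T_e = 78.97 K.
For an N-layer opaque stack, T_s⁴ = (N+1)T_e⁴, hence T_s = (5)^(1/4)×78.97 K = 118.1 K.

118 K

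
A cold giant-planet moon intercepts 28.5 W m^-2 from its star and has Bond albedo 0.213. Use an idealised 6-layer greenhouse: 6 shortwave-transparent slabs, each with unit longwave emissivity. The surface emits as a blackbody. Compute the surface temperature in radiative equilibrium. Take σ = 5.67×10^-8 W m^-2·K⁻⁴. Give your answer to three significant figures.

162 kelvin

The effective emission temperature is T_e = [S(1−α)/(4σ)]^¼ = 99.72 K.
Layer-by-layer balance gives σT_s⁴ = (N+1)σT_e⁴, so T_s = 7^¼·99.72 = 162.2 K.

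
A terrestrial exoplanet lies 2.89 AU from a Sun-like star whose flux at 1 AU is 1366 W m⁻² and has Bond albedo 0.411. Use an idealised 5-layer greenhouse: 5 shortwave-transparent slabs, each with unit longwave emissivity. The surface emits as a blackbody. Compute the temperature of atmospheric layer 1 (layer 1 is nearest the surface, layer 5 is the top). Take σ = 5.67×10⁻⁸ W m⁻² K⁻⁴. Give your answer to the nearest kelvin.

Flux at the orbit: S = 1366/(2.89)² = 163.6 W m⁻².
OLR = S(1−α)/4 = 24.08 W m⁻²; the top layer radiates at T_e = 143.6 K.
The net upward flux σT_e⁴ is constant between every pair of levels, so T_k⁴ = (N+1−k)T_e⁴.
T_1 = (5)^(1/4)·143.6 = 214.7 K.

215 K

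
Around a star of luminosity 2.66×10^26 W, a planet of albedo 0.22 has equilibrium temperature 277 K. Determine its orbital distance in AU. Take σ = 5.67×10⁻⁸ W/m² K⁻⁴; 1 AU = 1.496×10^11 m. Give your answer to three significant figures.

0.743 AU

Required flux: S = 4σT⁴/(1−α) = 1712 W/m².
S = L/(4πd²) → d = √(L/4πS) = √(2.66×10^26/(4π·1712)) = 1.112×10^11 m = 0.7433 AU.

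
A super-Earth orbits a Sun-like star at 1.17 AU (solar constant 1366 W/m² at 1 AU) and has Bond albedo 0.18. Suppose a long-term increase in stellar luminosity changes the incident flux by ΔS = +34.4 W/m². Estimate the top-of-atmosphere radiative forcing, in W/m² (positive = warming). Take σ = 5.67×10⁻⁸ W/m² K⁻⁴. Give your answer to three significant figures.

Irradiance scales as 1/d², so S = 1366 W/m² × (1/1.17)² = 997.9 W/m².
ΔF = Δ[S(1−α)]/4 = (1−0.18)·+34.4/4 = 7.052 W/m².

7.05 W/m²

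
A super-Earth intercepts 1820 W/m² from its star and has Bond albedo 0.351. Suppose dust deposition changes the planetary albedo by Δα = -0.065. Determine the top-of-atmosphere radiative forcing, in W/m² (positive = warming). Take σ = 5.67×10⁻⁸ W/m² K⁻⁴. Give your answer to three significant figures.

29.6 W/m²

TOA radiative forcing: ΔF = −S·Δα/4 = −1820·(-0.065)/4 = 29.57 W/m².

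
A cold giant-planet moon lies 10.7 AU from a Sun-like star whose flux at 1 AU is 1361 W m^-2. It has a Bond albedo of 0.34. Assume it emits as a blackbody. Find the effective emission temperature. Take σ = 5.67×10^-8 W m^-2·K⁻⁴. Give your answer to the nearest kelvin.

By the inverse-square law, S = 1361/10.7² = 11.89 W m^-2.
Averaging over the sphere, the absorbed flux is S(1−α)/4 = 1.961 W m^-2.
Balancing against σT⁴: T = (1.961/5.67×10⁻⁸)^(1/4) = 76.69 K.

77 K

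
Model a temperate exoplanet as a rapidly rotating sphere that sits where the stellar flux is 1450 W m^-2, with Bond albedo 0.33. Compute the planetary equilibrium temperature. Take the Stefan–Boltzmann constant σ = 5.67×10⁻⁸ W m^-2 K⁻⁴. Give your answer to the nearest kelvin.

256 K

Absorbed flux (global mean): S(1−α)/4 = 1450·0.67/4 = 242.9 W m^-2.
Balancing against σT⁴: T = (242.9/5.67×10⁻⁸)^(1/4) = 255.8 K.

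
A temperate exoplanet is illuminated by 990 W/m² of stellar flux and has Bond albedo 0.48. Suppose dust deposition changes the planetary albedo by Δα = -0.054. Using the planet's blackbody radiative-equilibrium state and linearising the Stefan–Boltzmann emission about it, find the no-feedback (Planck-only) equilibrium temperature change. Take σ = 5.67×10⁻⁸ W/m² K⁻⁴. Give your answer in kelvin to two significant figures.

The baseline emission temperature is T_e = 218.3 K.
The change in absorbed flux is Δ[S(1−α)/4] = −SΔα/4 = 13.37 W/m².
Planck response: λ_P = 4σT_e³ = 4·5.67×10⁻⁸·(218.3)³ = 2.359 W/m²/K.
ΔT₀ = ΔF/λ_P = 13.37/2.359 = 5.67 K.

5.7 K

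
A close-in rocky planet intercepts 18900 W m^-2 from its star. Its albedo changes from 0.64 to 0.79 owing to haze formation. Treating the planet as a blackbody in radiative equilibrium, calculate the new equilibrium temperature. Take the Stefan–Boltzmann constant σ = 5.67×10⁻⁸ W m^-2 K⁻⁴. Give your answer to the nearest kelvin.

364 kelvin

New equilibrium: T₂ = [(1−0.79)·18900/(4σ)]^(1/4) = 363.7 K.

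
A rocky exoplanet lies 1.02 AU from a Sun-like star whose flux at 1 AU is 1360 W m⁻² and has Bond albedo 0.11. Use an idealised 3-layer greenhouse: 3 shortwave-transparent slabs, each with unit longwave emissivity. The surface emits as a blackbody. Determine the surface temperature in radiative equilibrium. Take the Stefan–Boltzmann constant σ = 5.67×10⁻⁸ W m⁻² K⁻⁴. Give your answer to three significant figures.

Flux at the orbit: S = 1360/(1.02)² = 1307 W m⁻².
OLR = S(1−α)/4 = 290.8 W m⁻²; the top layer radiates at T_e = 267.6 K.
Layer-by-layer balance gives σT_s⁴ = (N+1)σT_e⁴, so T_s = 4^¼·267.6 = 378.5 K.

378 K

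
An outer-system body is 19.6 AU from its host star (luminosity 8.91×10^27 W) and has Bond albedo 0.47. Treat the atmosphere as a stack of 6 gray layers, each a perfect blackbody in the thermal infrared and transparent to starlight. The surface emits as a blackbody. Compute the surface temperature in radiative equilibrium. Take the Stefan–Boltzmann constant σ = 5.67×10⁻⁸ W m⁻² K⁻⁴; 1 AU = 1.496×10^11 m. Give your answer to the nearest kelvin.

192 K

Orbital distance: d = 19.6 AU = 2.932×10^12 m.
Flux at the orbit: S = L/(4πd²) = 8.91×10^27/(4π·(2.93×10^12)²) = 82.47 W m⁻².
Top-of-atmosphere balance: σT_e⁴ = S(1−α)/4 = 10.93 W m⁻² → T_e = 117.8 K.
With N = 6 opaque layers, T_s = (N+1)^(1/4)·T_e = 7^(1/4)·117.8 = 191.6 K.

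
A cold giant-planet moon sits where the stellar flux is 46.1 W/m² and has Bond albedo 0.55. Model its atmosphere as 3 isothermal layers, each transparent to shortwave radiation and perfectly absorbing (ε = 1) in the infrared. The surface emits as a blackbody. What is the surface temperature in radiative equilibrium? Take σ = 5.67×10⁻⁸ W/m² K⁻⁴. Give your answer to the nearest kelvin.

138 K

Top-of-atmosphere balance: σT_e⁴ = S(1−α)/4 = 5.186 W/m² → T_e = 97.80 K.
For an N-layer opaque stack, T_s⁴ = (N+1)T_e⁴, hence T_s = (4)^(1/4)×97.80 K = 138.3 K.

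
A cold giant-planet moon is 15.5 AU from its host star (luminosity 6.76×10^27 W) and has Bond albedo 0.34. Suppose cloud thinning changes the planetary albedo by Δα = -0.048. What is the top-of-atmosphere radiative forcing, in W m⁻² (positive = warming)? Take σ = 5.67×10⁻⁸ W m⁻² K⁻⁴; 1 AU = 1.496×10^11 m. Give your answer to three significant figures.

1.20 W m⁻²

d = 15.5 × 1.496×10^11 m = 2.319×10^12 m.
Spreading L over a sphere of radius d: S = 6.76×10^27/(4π·2.32×10^12²) = 100.0 W m⁻².
ΔF = −(S/4)Δα = −(100.0/4)×(-0.048) = 1.201 W m⁻².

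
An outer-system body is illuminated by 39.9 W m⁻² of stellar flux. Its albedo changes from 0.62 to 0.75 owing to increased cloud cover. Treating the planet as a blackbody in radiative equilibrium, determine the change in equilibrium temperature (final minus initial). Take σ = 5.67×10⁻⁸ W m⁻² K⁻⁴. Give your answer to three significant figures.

-8.99 K

With α = 0.62, T₁ = 90.42 K.
With α = 0.75, T₂ = 81.44 K.
Change: 81.44 − 90.42 = -8.987 K.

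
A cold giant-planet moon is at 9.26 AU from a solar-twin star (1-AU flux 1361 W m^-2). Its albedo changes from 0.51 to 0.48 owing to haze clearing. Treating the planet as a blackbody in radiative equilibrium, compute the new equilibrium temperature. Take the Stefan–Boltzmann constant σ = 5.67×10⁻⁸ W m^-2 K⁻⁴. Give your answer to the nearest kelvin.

Irradiance scales as 1/d², so S = 1361 W m^-2 × (1/9.26)² = 15.87 W m^-2.
With the new albedo, S(1−α₂)/4 = 2.063 W m^-2, so T₂ = 77.67 K.

78 kelvin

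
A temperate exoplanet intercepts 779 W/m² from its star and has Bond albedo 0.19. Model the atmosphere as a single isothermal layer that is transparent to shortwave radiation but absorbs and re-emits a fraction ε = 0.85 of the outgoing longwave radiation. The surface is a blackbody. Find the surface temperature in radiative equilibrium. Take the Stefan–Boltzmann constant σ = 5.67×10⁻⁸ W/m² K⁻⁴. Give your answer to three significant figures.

264 kelvin

Effective emission temperature (TOA balance): σT_e⁴ = S(1−α)/4 = 157.7 W/m² → T_e = 229.7 K.
For a single slab of emissivity ε, T_s⁴ = 2T_e⁴/(2−ε); thus T_s = 229.7·(1.739)^(1/4) = 263.7 K.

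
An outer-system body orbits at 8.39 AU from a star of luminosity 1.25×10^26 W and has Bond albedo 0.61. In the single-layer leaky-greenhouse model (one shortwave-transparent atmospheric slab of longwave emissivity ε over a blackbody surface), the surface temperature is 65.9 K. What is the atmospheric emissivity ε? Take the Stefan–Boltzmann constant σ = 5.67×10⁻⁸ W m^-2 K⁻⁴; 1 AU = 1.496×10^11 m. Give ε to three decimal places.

d = 8.39 × 1.496×10^11 m = 1.255×10^12 m.
Spreading L over a sphere of radius d: S = 1.25×10^26/(4π·1.26×10^12²) = 6.314 W m^-2.
First, T_e = [6.314·(1−0.61)/(4σ)]^(1/4) = 57.40 K.
T_s⁴ = T_e⁴·2/(2−ε) → ε = 2 − 2(T_e/T_s)⁴ = 2 − 2·(57.40/65.9)⁴ = 0.8486.

0.849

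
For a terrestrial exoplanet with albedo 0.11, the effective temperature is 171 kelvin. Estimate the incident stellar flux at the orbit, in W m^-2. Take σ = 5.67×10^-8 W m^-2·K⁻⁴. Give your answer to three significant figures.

From S(1−α)/4 = σT⁴: S = 4σT⁴/(1−α).
The emitted flux is σT⁴ = 48.48 W m^-2.
S = 4·48.48/0.89 = 217.9 W m^-2.

218 W m^-2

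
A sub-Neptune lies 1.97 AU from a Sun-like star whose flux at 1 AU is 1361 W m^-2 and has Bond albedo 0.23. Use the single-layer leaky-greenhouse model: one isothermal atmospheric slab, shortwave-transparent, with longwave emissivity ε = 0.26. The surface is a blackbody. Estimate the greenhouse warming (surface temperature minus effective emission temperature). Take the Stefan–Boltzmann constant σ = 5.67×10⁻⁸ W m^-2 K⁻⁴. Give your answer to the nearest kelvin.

Flux at the orbit: S = 1361/(1.97)² = 350.7 W m^-2.
The planet radiates to space at T_e = [S(1−α)/(4σ)]^(1/4) = 185.8 K.
The surface balance (absorbed SW + ε·downward IR = σT_s⁴) with T_a⁴ = T_s⁴/2 reduces to T_s = T_e·[2/(2−ε)]^¼ = 192.3 K.
The atmosphere warms the surface by 6.581 K.

7 K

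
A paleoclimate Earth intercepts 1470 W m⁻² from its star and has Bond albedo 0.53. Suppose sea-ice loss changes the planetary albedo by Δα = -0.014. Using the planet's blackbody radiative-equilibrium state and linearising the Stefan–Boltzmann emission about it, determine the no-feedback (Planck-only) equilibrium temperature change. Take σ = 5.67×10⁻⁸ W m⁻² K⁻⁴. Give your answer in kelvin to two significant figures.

The baseline emission temperature is T_e = 234.9 K.
ΔF = −(S/4)Δα = −(1470/4)×(-0.014) = 5.145 W m⁻².
Linearising σT⁴ gives d(σT⁴)/dT = 4σT_e³ = 2.941 W m⁻² per K.
Hence the no-feedback warming is ΔF/(4σT_e³) = 1.75 K.

1.7 kelvin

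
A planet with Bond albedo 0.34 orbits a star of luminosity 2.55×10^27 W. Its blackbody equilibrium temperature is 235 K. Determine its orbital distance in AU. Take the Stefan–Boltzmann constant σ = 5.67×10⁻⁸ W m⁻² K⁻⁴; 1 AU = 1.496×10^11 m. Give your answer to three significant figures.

The flux needed for this T is 4σT⁴/(1−0.34) = 1048 W m⁻².
S = L/(4πd²) → d = √(L/4πS) = √(2.55×10^27/(4π·1048)) = 4.400×10^11 m = 2.941 AU.

2.94 AU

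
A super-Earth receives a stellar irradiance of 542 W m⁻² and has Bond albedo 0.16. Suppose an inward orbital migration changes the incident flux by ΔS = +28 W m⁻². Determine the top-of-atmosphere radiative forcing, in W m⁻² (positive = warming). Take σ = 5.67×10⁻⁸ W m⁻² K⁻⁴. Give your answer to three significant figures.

5.88 W m⁻²

Only a fraction (1−α) is absorbed and it's spread over 4πR², so ΔF = (1−α)ΔS/4 = 5.880 W m⁻².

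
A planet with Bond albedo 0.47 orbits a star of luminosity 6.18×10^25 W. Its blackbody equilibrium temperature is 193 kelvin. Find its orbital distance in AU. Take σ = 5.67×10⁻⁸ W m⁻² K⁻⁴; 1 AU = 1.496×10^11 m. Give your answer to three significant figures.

Required flux: S = 4σT⁴/(1−α) = 593.7 W m⁻².
Then d = [L/(4πS)]^(1/2) = 9.101×10^10 m, i.e. 0.6084 AU.

0.608 AU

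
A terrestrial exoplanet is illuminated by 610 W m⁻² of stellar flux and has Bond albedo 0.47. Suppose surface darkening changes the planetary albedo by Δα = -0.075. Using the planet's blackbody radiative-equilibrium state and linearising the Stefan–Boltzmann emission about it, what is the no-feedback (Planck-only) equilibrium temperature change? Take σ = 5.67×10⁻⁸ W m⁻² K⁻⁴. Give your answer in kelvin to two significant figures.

6.9 K

Unperturbed T_e = [610.0·(1−0.47)/(4σ)]^¼ = 194.3 K.
TOA radiative forcing: ΔF = −S·Δα/4 = −610.0·(-0.075)/4 = 11.44 W m⁻².
Linearising σT⁴ gives d(σT⁴)/dT = 4σT_e³ = 1.664 W m⁻² per K.
ΔT₀ = ΔF/λ_P = 11.44/1.664 = 6.87 K.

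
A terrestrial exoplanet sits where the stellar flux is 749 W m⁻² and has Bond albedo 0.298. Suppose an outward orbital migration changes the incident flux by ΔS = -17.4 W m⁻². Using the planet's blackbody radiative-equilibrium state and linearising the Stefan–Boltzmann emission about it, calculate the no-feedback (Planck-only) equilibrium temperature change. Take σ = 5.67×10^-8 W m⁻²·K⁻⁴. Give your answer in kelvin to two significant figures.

The baseline emission temperature is T_e = 219.4 K.
ΔF = Δ[S(1−α)]/4 = (1−0.298)·-17.4/4 = -3.054 W m⁻².
The Planck feedback parameter is 4σT_e³ = 2.396 W m⁻²/K.
ΔT₀ = ΔF/λ_P = -3.054/2.396 = -1.27 K.

-1.3 K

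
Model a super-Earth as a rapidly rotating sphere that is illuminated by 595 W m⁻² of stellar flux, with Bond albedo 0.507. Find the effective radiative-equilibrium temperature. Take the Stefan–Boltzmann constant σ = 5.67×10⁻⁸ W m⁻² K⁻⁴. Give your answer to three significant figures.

190 K

Averaging over the sphere, the absorbed flux is S(1−α)/4 = 73.33 W m⁻².
Balancing against σT⁴: T = (73.33/5.67×10⁻⁸)^(1/4) = 189.6 K.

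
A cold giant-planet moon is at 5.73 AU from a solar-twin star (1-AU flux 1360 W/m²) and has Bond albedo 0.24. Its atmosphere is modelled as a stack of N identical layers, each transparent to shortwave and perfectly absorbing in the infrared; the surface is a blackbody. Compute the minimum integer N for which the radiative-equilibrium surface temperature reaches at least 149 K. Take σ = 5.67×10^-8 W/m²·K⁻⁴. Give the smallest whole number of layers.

3

By the inverse-square law, S = 1360/5.73² = 41.42 W/m².
OLR = S(1−α)/4 = 7.870 W/m²; the top layer radiates at T_e = 108.5 K.
T_s = (N+1)^(1/4)·T_e ≥ 149 K requires N+1 ≥ (T_s/T_e)⁴ = (149/108.5)⁴ = 3.551.
So N ≥ 2.551; the smallest integer is N = 3.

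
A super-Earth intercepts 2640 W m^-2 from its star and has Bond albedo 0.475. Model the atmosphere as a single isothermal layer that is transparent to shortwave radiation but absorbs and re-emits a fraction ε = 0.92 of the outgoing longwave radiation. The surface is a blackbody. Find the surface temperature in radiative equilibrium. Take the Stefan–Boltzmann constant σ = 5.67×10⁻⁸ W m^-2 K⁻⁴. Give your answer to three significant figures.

Effective emission temperature (TOA balance): σT_e⁴ = S(1−α)/4 = 346.5 W m^-2 → T_e = 279.6 K.
For a single slab of emissivity ε, T_s⁴ = 2T_e⁴/(2−ε); thus T_s = 279.6·(1.852)^(1/4) = 326.2 K.

326 kelvin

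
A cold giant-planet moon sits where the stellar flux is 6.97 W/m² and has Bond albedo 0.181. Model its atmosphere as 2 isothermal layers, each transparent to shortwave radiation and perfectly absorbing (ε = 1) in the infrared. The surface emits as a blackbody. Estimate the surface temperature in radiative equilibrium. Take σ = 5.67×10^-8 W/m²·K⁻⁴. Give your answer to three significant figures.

Top-of-atmosphere balance: σT_e⁴ = S(1−α)/4 = 1.427 W/m² → T_e = 70.83 K.
For an N-layer opaque stack, T_s⁴ = (N+1)T_e⁴, hence T_s = (3)^(1/4)×70.83 K = 93.22 K.

93.2 K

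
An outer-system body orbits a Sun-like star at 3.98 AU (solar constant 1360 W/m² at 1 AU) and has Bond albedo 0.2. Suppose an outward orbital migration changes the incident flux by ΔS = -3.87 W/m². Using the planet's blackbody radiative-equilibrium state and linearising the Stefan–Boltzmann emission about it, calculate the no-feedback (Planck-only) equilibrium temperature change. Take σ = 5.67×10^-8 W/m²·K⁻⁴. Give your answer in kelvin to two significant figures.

Irradiance scales as 1/d², so S = 1360 W/m² × (1/3.98)² = 85.86 W/m².
Reference equilibrium: T_e = [S(1−α)/(4σ)]^(1/4) = 131.9 K.
ΔF = Δ[S(1−α)]/4 = (1−0.2)·-3.87/4 = -0.7740 W/m².
Planck response: λ_P = 4σT_e³ = 4·5.67×10⁻⁸·(131.9)³ = 0.5207 W/m²/K.
Hence the no-feedback warming is ΔF/(4σT_e³) = -1.49 K.

-1.5 K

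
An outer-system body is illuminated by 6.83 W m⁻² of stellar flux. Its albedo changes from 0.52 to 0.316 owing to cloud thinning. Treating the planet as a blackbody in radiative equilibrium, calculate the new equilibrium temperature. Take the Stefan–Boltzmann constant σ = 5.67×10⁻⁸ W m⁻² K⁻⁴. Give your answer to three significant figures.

T₂ = [S(1−α₂)/(4σ)]^(1/4) = [6.830·0.684/(4σ)]^(1/4) = 67.37 K.

67.4 kelvin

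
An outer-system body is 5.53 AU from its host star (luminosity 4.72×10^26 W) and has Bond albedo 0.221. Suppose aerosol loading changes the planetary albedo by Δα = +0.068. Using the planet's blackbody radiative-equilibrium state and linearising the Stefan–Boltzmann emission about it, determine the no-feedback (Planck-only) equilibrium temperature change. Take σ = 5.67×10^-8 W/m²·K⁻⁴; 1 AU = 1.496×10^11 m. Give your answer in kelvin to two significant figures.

-2.6 K

d = 5.53 × 1.496×10^11 m = 8.273×10^11 m.
S = L/(4πd²) = 54.88 W/m².
The baseline emission temperature is T_e = 117.2 K.
The change in absorbed flux is Δ[S(1−α)/4] = −SΔα/4 = -0.9330 W/m².
The Planck feedback parameter is 4σT_e³ = 0.3649 W/m²/K.
Hence the no-feedback warming is ΔF/(4σT_e³) = -2.56 K.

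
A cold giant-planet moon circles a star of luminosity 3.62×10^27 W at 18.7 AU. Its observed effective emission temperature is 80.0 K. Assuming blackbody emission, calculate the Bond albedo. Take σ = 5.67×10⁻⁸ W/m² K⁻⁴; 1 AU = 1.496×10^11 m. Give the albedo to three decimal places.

0.748

d = 18.7 × 1.496×10^11 m = 2.798×10^12 m.
Flux at the orbit: S = L/(4πd²) = 3.62×10^27/(4π·(2.80×10^12)²) = 36.81 W/m².
Energy balance: S(1−α)/4 = σT⁴, so 1−α = 4σT⁴/S.
4σT⁴ = 4·5.67×10⁻⁸·(80.0)⁴ = 9.290 W/m².
Hence α = 1 − 9.290/36.81 = 0.7476.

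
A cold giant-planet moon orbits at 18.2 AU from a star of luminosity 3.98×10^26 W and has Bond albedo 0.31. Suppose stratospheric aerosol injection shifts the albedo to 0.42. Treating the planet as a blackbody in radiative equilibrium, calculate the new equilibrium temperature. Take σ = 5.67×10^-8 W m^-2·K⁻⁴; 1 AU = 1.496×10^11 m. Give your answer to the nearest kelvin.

57 kelvin

Orbital distance: d = 18.2 AU = 2.723×10^12 m.
Flux at the orbit: S = L/(4πd²) = 3.98×10^26/(4π·(2.72×10^12)²) = 4.272 W m^-2.
T₂ = [S(1−α₂)/(4σ)]^(1/4) = [4.272·0.58/(4σ)]^(1/4) = 57.49 K.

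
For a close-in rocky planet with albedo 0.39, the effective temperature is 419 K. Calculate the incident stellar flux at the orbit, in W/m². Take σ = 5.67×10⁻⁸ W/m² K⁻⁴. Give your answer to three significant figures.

11500 W/m²

From S(1−α)/4 = σT⁴: S = 4σT⁴/(1−α).
The emitted flux is σT⁴ = 1748 W/m².
So S = 4×1748/(1−0.39) = 11460 W/m².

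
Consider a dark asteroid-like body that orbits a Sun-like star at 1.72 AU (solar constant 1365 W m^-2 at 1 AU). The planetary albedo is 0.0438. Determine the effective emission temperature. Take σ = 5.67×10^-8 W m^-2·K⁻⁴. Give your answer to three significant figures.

210 kelvin

Irradiance scales as 1/d², so S = 1365 W m^-2 × (1/1.72)² = 461.4 W m^-2.
Absorbed flux (global mean): S(1−α)/4 = 461.4·0.956/4 = 110.3 W m^-2.
Balancing against σT⁴: T = (110.3/5.67×10⁻⁸)^(1/4) = 210.0 K.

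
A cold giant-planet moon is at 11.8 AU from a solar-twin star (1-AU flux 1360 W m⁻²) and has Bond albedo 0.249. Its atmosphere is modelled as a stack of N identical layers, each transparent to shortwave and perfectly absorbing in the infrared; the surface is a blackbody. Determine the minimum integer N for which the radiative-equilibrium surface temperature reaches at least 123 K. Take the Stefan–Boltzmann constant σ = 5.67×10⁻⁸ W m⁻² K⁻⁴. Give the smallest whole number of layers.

7

By the inverse-square law, S = 1360/11.8² = 9.767 W m⁻².
Top-of-atmosphere balance: σT_e⁴ = S(1−α)/4 = 1.834 W m⁻² → T_e = 75.41 K.
Need (N+1)T_e⁴ ≥ T_s⁴, i.e. N+1 ≥ (123/75.41)⁴ = 7.077.
So N ≥ 6.077; the smallest integer is N = 7.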